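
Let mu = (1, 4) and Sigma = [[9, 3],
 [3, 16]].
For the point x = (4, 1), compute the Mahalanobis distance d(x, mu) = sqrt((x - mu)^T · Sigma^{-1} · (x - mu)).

Step 1 — centre the observation: (x - mu) = (3, -3).

Step 2 — invert Sigma. det(Sigma) = 9·16 - (3)² = 135.
  Sigma^{-1} = (1/det) · [[d, -b], [-b, a]] = [[0.1185, -0.0222],
 [-0.0222, 0.0667]].

Step 3 — form the quadratic (x - mu)^T · Sigma^{-1} · (x - mu):
  Sigma^{-1} · (x - mu) = (0.4222, -0.2667).
  (x - mu)^T · [Sigma^{-1} · (x - mu)] = (3)·(0.4222) + (-3)·(-0.2667) = 2.0667.

Step 4 — take square root: d = √(2.0667) ≈ 1.4376.

d(x, mu) = √(2.0667) ≈ 1.4376


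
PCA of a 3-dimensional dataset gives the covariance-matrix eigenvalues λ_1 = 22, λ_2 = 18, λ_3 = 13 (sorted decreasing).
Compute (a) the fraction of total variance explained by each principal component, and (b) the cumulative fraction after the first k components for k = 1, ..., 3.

Step 1 — total variance = trace(Sigma) = Σ λ_i = 22 + 18 + 13 = 53.

Step 2 — fraction explained by component i = λ_i / Σ λ:
  PC1: 22/53 = 0.4151
  PC2: 18/53 = 0.3396
  PC3: 13/53 = 0.2453

Step 3 — cumulative fraction after k components = (λ_1 + ... + λ_k) / Σ λ:
  k = 1: 22/53 = 0.4151
  k = 2: (22 + 18)/53 = 40/53 = 0.7547
  k = 3: (22 + 18 + 13)/53 = 53/53 = 1

Summary (fraction, with percent):

explained: PC1 0.4151 (41.51%), PC2 0.3396 (33.96%), PC3 0.2453 (24.53%);  cumulative: 0.4151, 0.7547, 1


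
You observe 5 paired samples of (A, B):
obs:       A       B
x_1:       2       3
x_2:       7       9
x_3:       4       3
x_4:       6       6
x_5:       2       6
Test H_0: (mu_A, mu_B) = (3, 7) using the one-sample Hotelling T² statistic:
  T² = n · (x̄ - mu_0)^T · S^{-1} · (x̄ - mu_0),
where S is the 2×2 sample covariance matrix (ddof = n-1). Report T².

Step 1 — sample mean vector:
  mean(A) = (2 + 7 + 4 + 6 + 2) / 5 = 21/5 = 4.2
  mean(B) = (3 + 9 + 3 + 6 + 6) / 5 = 27/5 = 5.4
  x̄ = (4.2, 5.4),  deviation x̄ - mu_0 = (4.2, 5.4) - (3, 7) = (1.2, -1.6).

Step 2 — sample covariance matrix, S[i,j] = (1/(n-1)) · Σ_k (x_{k,i} - mean_i) · (x_{k,j} - mean_j), divisor n-1 = 4:
  S[A,A] = ((-2.2)·(-2.2) + (2.8)·(2.8) + (-0.2)·(-0.2) + (1.8)·(1.8) + (-2.2)·(-2.2)) / 4 = 20.8/4 = 5.2
  S[A,B] = ((-2.2)·(-2.4) + (2.8)·(3.6) + (-0.2)·(-2.4) + (1.8)·(0.6) + (-2.2)·(0.6)) / 4 = 15.6/4 = 3.9
  S[B,B] = ((-2.4)·(-2.4) + (3.6)·(3.6) + (-2.4)·(-2.4) + (0.6)·(0.6) + (0.6)·(0.6)) / 4 = 25.2/4 = 6.3
  S = [[5.2, 3.9],
 [3.9, 6.3]].

Step 3 — invert S. det(S) = 5.2·6.3 - (3.9)² = 17.55.
  S^{-1} = (1/det) · [[d, -b], [-b, a]] = [[0.359, -0.2222],
 [-0.2222, 0.2963]].

Step 4 — quadratic form (x̄ - mu_0)^T · S^{-1} · (x̄ - mu_0):
  S^{-1} · (x̄ - mu_0) = (0.7863, -0.7407),
  (x̄ - mu_0)^T · [...] = (1.2)·(0.7863) + (-1.6)·(-0.7407) = 2.1288.

Step 5 — scale by n: T² = 5 · 2.1288 = 10.6439.

T² ≈ 10.6439


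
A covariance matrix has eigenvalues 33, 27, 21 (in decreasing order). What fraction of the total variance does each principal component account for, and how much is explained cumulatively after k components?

Step 1 — total variance = trace(Sigma) = Σ λ_i = 33 + 27 + 21 = 81.

Step 2 — fraction explained by component i = λ_i / Σ λ:
  PC1: 33/81 = 0.4074
  PC2: 27/81 = 0.3333
  PC3: 21/81 = 0.2593

Step 3 — cumulative fraction after k components = (λ_1 + ... + λ_k) / Σ λ:
  k = 1: 33/81 = 0.4074
  k = 2: (33 + 27)/81 = 60/81 = 0.7407
  k = 3: (33 + 27 + 21)/81 = 81/81 = 1

Summary (fraction, with percent):

explained: PC1 0.4074 (40.74%), PC2 0.3333 (33.33%), PC3 0.2593 (25.93%);  cumulative: 0.4074, 0.7407, 1


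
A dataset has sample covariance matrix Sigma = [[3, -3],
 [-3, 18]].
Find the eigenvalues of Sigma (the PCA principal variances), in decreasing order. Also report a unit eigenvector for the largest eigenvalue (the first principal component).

Step 1 — characteristic polynomial of 2×2 Sigma:
  det(Sigma - λI) = λ² - trace · λ + det = 0.
  trace = 3 + 18 = 21, det = 3·18 - (-3)² = 45.
Step 2 — discriminant:
  Δ = trace² - 4·det = 441 - 180 = 261.
Step 3 — eigenvalues:
  λ = (trace ± √Δ)/2 = (21 ± 16.1555)/2,
  λ_1 = 18.5777,  λ_2 = 2.4223.

Step 4 — unit eigenvector for λ_1: solve (Sigma - λ_1 I)v = 0. First row:
  (3 - 18.5777)·v_x + (-3)·v_y = 0, i.e. (-15.5777)·v_x + (-3)·v_y = 0,
  so v ∝ (b, λ_1 - a) = (-3, 15.5777); multiply by -1 so the first entry is positive: u = (3, -15.5777).
  ||u|| = √((3)² + (-15.5777)²) = √(251.6662) ≈ 15.864,
  v_1 = u/||u|| ≈ (0.1891, -0.982) (||v_1|| = 1).

λ_1 = 18.5777,  λ_2 = 2.4223;  v_1 ≈ (0.1891, -0.982)


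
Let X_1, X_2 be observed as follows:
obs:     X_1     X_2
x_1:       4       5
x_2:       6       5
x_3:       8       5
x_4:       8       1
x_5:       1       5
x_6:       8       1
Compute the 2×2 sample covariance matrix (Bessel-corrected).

Step 1 — column means:
  mean(X_1) = (4 + 6 + 8 + 8 + 1 + 8) / 6 = 35/6 = 5.8333
  mean(X_2) = (5 + 5 + 5 + 1 + 5 + 1) / 6 = 22/6 = 3.6667

Step 2 — sample covariance S[i,j] = (1/(n-1)) · Σ_k (x_{k,i} - mean_i) · (x_{k,j} - mean_j), with n-1 = 5.
  S[X_1,X_1] = ((-1.8333)·(-1.8333) + (0.1667)·(0.1667) + (2.1667)·(2.1667) + (2.1667)·(2.1667) + (-4.8333)·(-4.8333) + (2.1667)·(2.1667)) / 5 = 40.8333/5 = 8.1667
  S[X_1,X_2] = ((-1.8333)·(1.3333) + (0.1667)·(1.3333) + (2.1667)·(1.3333) + (2.1667)·(-2.6667) + (-4.8333)·(1.3333) + (2.1667)·(-2.6667)) / 5 = -17.3333/5 = -3.4667
  S[X_2,X_2] = ((1.3333)·(1.3333) + (1.3333)·(1.3333) + (1.3333)·(1.3333) + (-2.6667)·(-2.6667) + (1.3333)·(1.3333) + (-2.6667)·(-2.6667)) / 5 = 21.3333/5 = 4.2667

S is symmetric (S[j,i] = S[i,j]). Assembling:

S = [[8.1667, -3.4667],
 [-3.4667, 4.2667]]


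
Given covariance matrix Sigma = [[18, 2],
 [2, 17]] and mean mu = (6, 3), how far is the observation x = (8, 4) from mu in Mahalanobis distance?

Step 1 — centre the observation: (x - mu) = (2, 1).

Step 2 — invert Sigma. det(Sigma) = 18·17 - (2)² = 302.
  Sigma^{-1} = (1/det) · [[d, -b], [-b, a]] = [[0.0563, -0.0066],
 [-0.0066, 0.0596]].

Step 3 — form the quadratic (x - mu)^T · Sigma^{-1} · (x - mu):
  Sigma^{-1} · (x - mu) = (0.106, 0.0464).
  (x - mu)^T · [Sigma^{-1} · (x - mu)] = (2)·(0.106) + (1)·(0.0464) = 0.2583.

Step 4 — take square root: d = √(0.2583) ≈ 0.5082.

d(x, mu) = √(0.2583) ≈ 0.5082


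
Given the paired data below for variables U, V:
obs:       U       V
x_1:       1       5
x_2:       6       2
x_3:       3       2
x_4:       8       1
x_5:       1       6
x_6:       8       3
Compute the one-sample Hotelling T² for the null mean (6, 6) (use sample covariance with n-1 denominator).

Step 1 — sample mean vector:
  mean(U) = (1 + 6 + 3 + 8 + 1 + 8) / 6 = 27/6 = 4.5
  mean(V) = (5 + 2 + 2 + 1 + 6 + 3) / 6 = 19/6 = 3.1667
  x̄ = (4.5, 3.1667),  deviation x̄ - mu_0 = (4.5, 3.1667) - (6, 6) = (-1.5, -2.8333).

Step 2 — sample covariance matrix, S[i,j] = (1/(n-1)) · Σ_k (x_{k,i} - mean_i) · (x_{k,j} - mean_j), divisor n-1 = 5:
  S[U,U] = ((-3.5)·(-3.5) + (1.5)·(1.5) + (-1.5)·(-1.5) + (3.5)·(3.5) + (-3.5)·(-3.5) + (3.5)·(3.5)) / 5 = 53.5/5 = 10.7
  S[U,V] = ((-3.5)·(1.8333) + (1.5)·(-1.1667) + (-1.5)·(-1.1667) + (3.5)·(-2.1667) + (-3.5)·(2.8333) + (3.5)·(-0.1667)) / 5 = -24.5/5 = -4.9
  S[V,V] = ((1.8333)·(1.8333) + (-1.1667)·(-1.1667) + (-1.1667)·(-1.1667) + (-2.1667)·(-2.1667) + (2.8333)·(2.8333) + (-0.1667)·(-0.1667)) / 5 = 18.8333/5 = 3.7667
  S = [[10.7, -4.9],
 [-4.9, 3.7667]].

Step 3 — invert S. det(S) = 10.7·3.7667 - (-4.9)² = 16.2933.
  S^{-1} = (1/det) · [[d, -b], [-b, a]] = [[0.2312, 0.3007],
 [0.3007, 0.6567]].

Step 4 — quadratic form (x̄ - mu_0)^T · S^{-1} · (x̄ - mu_0):
  S^{-1} · (x̄ - mu_0) = (-1.1989, -2.3118),
  (x̄ - mu_0)^T · [...] = (-1.5)·(-1.1989) + (-2.8333)·(-2.3118) = 8.3483.

Step 5 — scale by n: T² = 6 · 8.3483 = 50.09.

T² ≈ 50.09


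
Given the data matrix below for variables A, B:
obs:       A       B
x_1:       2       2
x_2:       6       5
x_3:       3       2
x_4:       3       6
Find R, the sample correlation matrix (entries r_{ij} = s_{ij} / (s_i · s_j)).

Step 1 — column means:
  mean(A) = (2 + 6 + 3 + 3) / 4 = 14/4 = 3.5
  mean(B) = (2 + 5 + 2 + 6) / 4 = 15/4 = 3.75

Step 2 — sample variances and covariances s[i,j] = (1/(n-1)) · Σ_k (x_{k,i} - mean_i) · (x_{k,j} - mean_j), with n-1 = 3:
  s[A,A] = ((-1.5)·(-1.5) + (2.5)·(2.5) + (-0.5)·(-0.5) + (-0.5)·(-0.5)) / 3 = 9/3 = 3
  s[A,B] = ((-1.5)·(-1.75) + (2.5)·(1.25) + (-0.5)·(-1.75) + (-0.5)·(2.25)) / 3 = 5.5/3 = 1.8333
  s[B,B] = ((-1.75)·(-1.75) + (1.25)·(1.25) + (-1.75)·(-1.75) + (2.25)·(2.25)) / 3 = 12.75/3 = 4.25
  Sample standard deviations s_i = √(s[i,i]):
  s(A) = √(3) = 1.7321
  s(B) = √(4.25) = 2.0616

Step 3 — r_{ij} = s_{ij} / (s_i · s_j):
  r[A,A] = 1 (diagonal).
  r[A,B] = 1.8333 / (1.7321 · 2.0616) = 1.8333 / 3.5707 = 0.5134
  r[B,B] = 1 (diagonal).

R is symmetric with unit diagonal. Assembling:

R = [[1, 0.5134],
 [0.5134, 1]]


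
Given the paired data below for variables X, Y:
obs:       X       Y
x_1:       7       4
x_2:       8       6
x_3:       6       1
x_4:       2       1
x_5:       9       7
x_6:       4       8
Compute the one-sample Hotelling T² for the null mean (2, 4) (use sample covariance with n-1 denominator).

Step 1 — sample mean vector:
  mean(X) = (7 + 8 + 6 + 2 + 9 + 4) / 6 = 36/6 = 6
  mean(Y) = (4 + 6 + 1 + 1 + 7 + 8) / 6 = 27/6 = 4.5
  x̄ = (6, 4.5),  deviation x̄ - mu_0 = (6, 4.5) - (2, 4) = (4, 0.5).

Step 2 — sample covariance matrix, S[i,j] = (1/(n-1)) · Σ_k (x_{k,i} - mean_i) · (x_{k,j} - mean_j), divisor n-1 = 5:
  S[X,X] = ((1)·(1) + (2)·(2) + (0)·(0) + (-4)·(-4) + (3)·(3) + (-2)·(-2)) / 5 = 34/5 = 6.8
  S[X,Y] = ((1)·(-0.5) + (2)·(1.5) + (0)·(-3.5) + (-4)·(-3.5) + (3)·(2.5) + (-2)·(3.5)) / 5 = 17/5 = 3.4
  S[Y,Y] = ((-0.5)·(-0.5) + (1.5)·(1.5) + (-3.5)·(-3.5) + (-3.5)·(-3.5) + (2.5)·(2.5) + (3.5)·(3.5)) / 5 = 45.5/5 = 9.1
  S = [[6.8, 3.4],
 [3.4, 9.1]].

Step 3 — invert S. det(S) = 6.8·9.1 - (3.4)² = 50.32.
  S^{-1} = (1/det) · [[d, -b], [-b, a]] = [[0.1808, -0.0676],
 [-0.0676, 0.1351]].

Step 4 — quadratic form (x̄ - mu_0)^T · S^{-1} · (x̄ - mu_0):
  S^{-1} · (x̄ - mu_0) = (0.6896, -0.2027),
  (x̄ - mu_0)^T · [...] = (4)·(0.6896) + (0.5)·(-0.2027) = 2.657.

Step 5 — scale by n: T² = 6 · 2.657 = 15.942.

T² ≈ 15.942


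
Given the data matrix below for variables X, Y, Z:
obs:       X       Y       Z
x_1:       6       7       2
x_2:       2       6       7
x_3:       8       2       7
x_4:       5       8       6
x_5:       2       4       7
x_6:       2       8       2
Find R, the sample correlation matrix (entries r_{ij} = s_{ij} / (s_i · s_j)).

Step 1 — column means:
  mean(X) = (6 + 2 + 8 + 5 + 2 + 2) / 6 = 25/6 = 4.1667
  mean(Y) = (7 + 6 + 2 + 8 + 4 + 8) / 6 = 35/6 = 5.8333
  mean(Z) = (2 + 7 + 7 + 6 + 7 + 2) / 6 = 31/6 = 5.1667

Step 2 — sample variances and covariances s[i,j] = (1/(n-1)) · Σ_k (x_{k,i} - mean_i) · (x_{k,j} - mean_j), with n-1 = 5:
  s[X,X] = ((1.8333)·(1.8333) + (-2.1667)·(-2.1667) + (3.8333)·(3.8333) + (0.8333)·(0.8333) + (-2.1667)·(-2.1667) + (-2.1667)·(-2.1667)) / 5 = 32.8333/5 = 6.5667
  s[X,Y] = ((1.8333)·(1.1667) + (-2.1667)·(0.1667) + (3.8333)·(-3.8333) + (0.8333)·(2.1667) + (-2.1667)·(-1.8333) + (-2.1667)·(2.1667)) / 5 = -11.8333/5 = -2.3667
  s[X,Z] = ((1.8333)·(-3.1667) + (-2.1667)·(1.8333) + (3.8333)·(1.8333) + (0.8333)·(0.8333) + (-2.1667)·(1.8333) + (-2.1667)·(-3.1667)) / 5 = 0.8333/5 = 0.1667
  s[Y,Y] = ((1.1667)·(1.1667) + (0.1667)·(0.1667) + (-3.8333)·(-3.8333) + (2.1667)·(2.1667) + (-1.8333)·(-1.8333) + (2.1667)·(2.1667)) / 5 = 28.8333/5 = 5.7667
  s[Y,Z] = ((1.1667)·(-3.1667) + (0.1667)·(1.8333) + (-3.8333)·(1.8333) + (2.1667)·(0.8333) + (-1.8333)·(1.8333) + (2.1667)·(-3.1667)) / 5 = -18.8333/5 = -3.7667
  s[Z,Z] = ((-3.1667)·(-3.1667) + (1.8333)·(1.8333) + (1.8333)·(1.8333) + (0.8333)·(0.8333) + (1.8333)·(1.8333) + (-3.1667)·(-3.1667)) / 5 = 30.8333/5 = 6.1667
  Sample standard deviations s_i = √(s[i,i]):
  s(X) = √(6.5667) = 2.5626
  s(Y) = √(5.7667) = 2.4014
  s(Z) = √(6.1667) = 2.4833

Step 3 — r_{ij} = s_{ij} / (s_i · s_j):
  r[X,X] = 1 (diagonal).
  r[X,Y] = -2.3667 / (2.5626 · 2.4014) = -2.3667 / 6.1537 = -0.3846
  r[X,Z] = 0.1667 / (2.5626 · 2.4833) = 0.1667 / 6.3635 = 0.0262
  r[Y,Y] = 1 (diagonal).
  r[Y,Z] = -3.7667 / (2.4014 · 2.4833) = -3.7667 / 5.9633 = -0.6316
  r[Z,Z] = 1 (diagonal).

R is symmetric with unit diagonal. Assembling:

R = [[1, -0.3846, 0.0262],
 [-0.3846, 1, -0.6316],
 [0.0262, -0.6316, 1]]


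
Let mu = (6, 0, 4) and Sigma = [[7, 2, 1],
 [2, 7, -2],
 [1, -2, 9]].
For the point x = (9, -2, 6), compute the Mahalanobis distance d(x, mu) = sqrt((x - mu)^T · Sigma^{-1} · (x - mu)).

Step 1 — centre the observation: (x - mu) = (3, -2, 2).

Step 2 — invert Sigma (cofactor / det for 3×3, or solve directly):
  Sigma^{-1} = [[0.163, -0.0552, -0.0304],
 [-0.0552, 0.1713, 0.0442],
 [-0.0304, 0.0442, 0.1243]].

Step 3 — form the quadratic (x - mu)^T · Sigma^{-1} · (x - mu):
  Sigma^{-1} · (x - mu) = (0.5387, -0.4199, 0.0691).
  (x - mu)^T · [Sigma^{-1} · (x - mu)] = (3)·(0.5387) + (-2)·(-0.4199) + (2)·(0.0691) = 2.5939.

Step 4 — take square root: d = √(2.5939) ≈ 1.6106.

d(x, mu) = √(2.5939) ≈ 1.6106


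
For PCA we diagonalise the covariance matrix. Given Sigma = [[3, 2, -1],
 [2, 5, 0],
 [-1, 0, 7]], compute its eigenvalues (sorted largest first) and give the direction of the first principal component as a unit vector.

Step 1 — characteristic polynomial p(λ) = det(λI - Sigma) = λ³ - tr·λ² + c_1·λ - det, where tr = trace, c_1 = sum of the principal 2×2 minors, det = det(Sigma):
  tr = 3 + 5 + 7 = 15,
  c_1 = (3·5 - (2)²) + (3·7 - (-1)²) + (5·7 - (0)²) = 11 + 20 + 35 = 66,
  det = 3·(5·7 - (0)²) - (2)·((2)·7 - (0)·(-1)) + (-1)·((2)·(0) - 5·(-1)) = 3·(35) - (2)·(14) + (-1)·(5) = 72.
  So p(λ) = λ³ - 15λ² + 66λ - 72.
Step 2 — look for an integer root (rational root theorem: any rational root is an integer divisor of 72). Testing λ = 6:
  p(6) = 216 - 540 + 396 - 72 = 0  ✓
  Dividing out (λ - 6): p(λ) = (λ - 6)(λ² - 9λ + 12).
Step 3 — remaining eigenvalues from the quadratic λ² - 9λ + 12 = 0:
  Δ = 9² - 4·12 = 81 - 48 = 33,  λ = (9 ± √33)/2 = (9 ± 5.7446)/2 ≈ 7.3723 or 1.6277.
  Sorted: λ_1 = 7.3723,  λ_2 = 6,  λ_3 = 1.6277  (check: sum = 15 = tr ✓).

Step 4 — unit eigenvector for λ_1 ≈ 7.3723: v spans the null space of (Sigma - λ_1 I), whose rows are
  r_1 = (-4.3723, 2, -1),  r_2 = (2, -2.3723, 0),  r_3 = (-1, 0, -0.3723).
  v is orthogonal to every row, so take v ∝ r_1 × r_2 = ((2)·(0) - (-1)·(-2.3723), (-1)·(2) - (-4.3723)·(0), (-4.3723)·(-2.3723) - (2)·(2)) ≈ (-2.3723, -2, 6.3723).
  Rescale (multiply by -1 so the first nonzero entry is positive): u = (2.3723, 2, -6.3723).
  ||u|| = √((2.3723)² + (2)² + (-6.3723)²) = √(50.2337) ≈ 7.0876,  v_1 = u/||u|| ≈ (0.3347, 0.2822, -0.8991) (||v_1|| = 1).

λ_1 = 7.3723,  λ_2 = 6,  λ_3 = 1.6277;  v_1 ≈ (0.3347, 0.2822, -0.8991)


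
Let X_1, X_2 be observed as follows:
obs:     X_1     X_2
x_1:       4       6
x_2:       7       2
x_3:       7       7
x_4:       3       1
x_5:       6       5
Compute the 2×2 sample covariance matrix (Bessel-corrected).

Step 1 — column means:
  mean(X_1) = (4 + 7 + 7 + 3 + 6) / 5 = 27/5 = 5.4
  mean(X_2) = (6 + 2 + 7 + 1 + 5) / 5 = 21/5 = 4.2

Step 2 — sample covariance S[i,j] = (1/(n-1)) · Σ_k (x_{k,i} - mean_i) · (x_{k,j} - mean_j), with n-1 = 4.
  S[X_1,X_1] = ((-1.4)·(-1.4) + (1.6)·(1.6) + (1.6)·(1.6) + (-2.4)·(-2.4) + (0.6)·(0.6)) / 4 = 13.2/4 = 3.3
  S[X_1,X_2] = ((-1.4)·(1.8) + (1.6)·(-2.2) + (1.6)·(2.8) + (-2.4)·(-3.2) + (0.6)·(0.8)) / 4 = 6.6/4 = 1.65
  S[X_2,X_2] = ((1.8)·(1.8) + (-2.2)·(-2.2) + (2.8)·(2.8) + (-3.2)·(-3.2) + (0.8)·(0.8)) / 4 = 26.8/4 = 6.7

S is symmetric (S[j,i] = S[i,j]). Assembling:

S = [[3.3, 1.65],
 [1.65, 6.7]]


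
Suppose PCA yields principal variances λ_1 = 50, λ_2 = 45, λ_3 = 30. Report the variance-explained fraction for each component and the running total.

Step 1 — total variance = trace(Sigma) = Σ λ_i = 50 + 45 + 30 = 125.

Step 2 — fraction explained by component i = λ_i / Σ λ:
  PC1: 50/125 = 0.4
  PC2: 45/125 = 0.36
  PC3: 30/125 = 0.24

Step 3 — cumulative fraction after k components = (λ_1 + ... + λ_k) / Σ λ:
  k = 1: 50/125 = 0.4
  k = 2: (50 + 45)/125 = 95/125 = 0.76
  k = 3: (50 + 45 + 30)/125 = 125/125 = 1

Summary (fraction, with percent):

explained: PC1 0.4 (40%), PC2 0.36 (36%), PC3 0.24 (24%);  cumulative: 0.4, 0.76, 1


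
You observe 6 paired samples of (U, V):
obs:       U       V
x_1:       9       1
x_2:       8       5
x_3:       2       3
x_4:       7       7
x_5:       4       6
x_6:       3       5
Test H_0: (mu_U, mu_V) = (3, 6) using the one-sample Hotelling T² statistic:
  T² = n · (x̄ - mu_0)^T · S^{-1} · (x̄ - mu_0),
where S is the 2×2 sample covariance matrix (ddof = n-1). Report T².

Step 1 — sample mean vector:
  mean(U) = (9 + 8 + 2 + 7 + 4 + 3) / 6 = 33/6 = 5.5
  mean(V) = (1 + 5 + 3 + 7 + 6 + 5) / 6 = 27/6 = 4.5
  x̄ = (5.5, 4.5),  deviation x̄ - mu_0 = (5.5, 4.5) - (3, 6) = (2.5, -1.5).

Step 2 — sample covariance matrix, S[i,j] = (1/(n-1)) · Σ_k (x_{k,i} - mean_i) · (x_{k,j} - mean_j), divisor n-1 = 5:
  S[U,U] = ((3.5)·(3.5) + (2.5)·(2.5) + (-3.5)·(-3.5) + (1.5)·(1.5) + (-1.5)·(-1.5) + (-2.5)·(-2.5)) / 5 = 41.5/5 = 8.3
  S[U,V] = ((3.5)·(-3.5) + (2.5)·(0.5) + (-3.5)·(-1.5) + (1.5)·(2.5) + (-1.5)·(1.5) + (-2.5)·(0.5)) / 5 = -5.5/5 = -1.1
  S[V,V] = ((-3.5)·(-3.5) + (0.5)·(0.5) + (-1.5)·(-1.5) + (2.5)·(2.5) + (1.5)·(1.5) + (0.5)·(0.5)) / 5 = 23.5/5 = 4.7
  S = [[8.3, -1.1],
 [-1.1, 4.7]].

Step 3 — invert S. det(S) = 8.3·4.7 - (-1.1)² = 37.8.
  S^{-1} = (1/det) · [[d, -b], [-b, a]] = [[0.1243, 0.0291],
 [0.0291, 0.2196]].

Step 4 — quadratic form (x̄ - mu_0)^T · S^{-1} · (x̄ - mu_0):
  S^{-1} · (x̄ - mu_0) = (0.2672, -0.2566),
  (x̄ - mu_0)^T · [...] = (2.5)·(0.2672) + (-1.5)·(-0.2566) = 1.0529.

Step 5 — scale by n: T² = 6 · 1.0529 = 6.3175.

T² ≈ 6.3175


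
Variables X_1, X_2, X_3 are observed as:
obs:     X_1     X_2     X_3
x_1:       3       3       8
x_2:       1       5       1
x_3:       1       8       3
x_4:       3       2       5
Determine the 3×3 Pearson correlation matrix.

Step 1 — column means:
  mean(X_1) = (3 + 1 + 1 + 3) / 4 = 8/4 = 2
  mean(X_2) = (3 + 5 + 8 + 2) / 4 = 18/4 = 4.5
  mean(X_3) = (8 + 1 + 3 + 5) / 4 = 17/4 = 4.25

Step 2 — sample variances and covariances s[i,j] = (1/(n-1)) · Σ_k (x_{k,i} - mean_i) · (x_{k,j} - mean_j), with n-1 = 3:
  s[X_1,X_1] = ((1)·(1) + (-1)·(-1) + (-1)·(-1) + (1)·(1)) / 3 = 4/3 = 1.3333
  s[X_1,X_2] = ((1)·(-1.5) + (-1)·(0.5) + (-1)·(3.5) + (1)·(-2.5)) / 3 = -8/3 = -2.6667
  s[X_1,X_3] = ((1)·(3.75) + (-1)·(-3.25) + (-1)·(-1.25) + (1)·(0.75)) / 3 = 9/3 = 3
  s[X_2,X_2] = ((-1.5)·(-1.5) + (0.5)·(0.5) + (3.5)·(3.5) + (-2.5)·(-2.5)) / 3 = 21/3 = 7
  s[X_2,X_3] = ((-1.5)·(3.75) + (0.5)·(-3.25) + (3.5)·(-1.25) + (-2.5)·(0.75)) / 3 = -13.5/3 = -4.5
  s[X_3,X_3] = ((3.75)·(3.75) + (-3.25)·(-3.25) + (-1.25)·(-1.25) + (0.75)·(0.75)) / 3 = 26.75/3 = 8.9167
  Sample standard deviations s_i = √(s[i,i]):
  s(X_1) = √(1.3333) = 1.1547
  s(X_2) = √(7) = 2.6458
  s(X_3) = √(8.9167) = 2.9861

Step 3 — r_{ij} = s_{ij} / (s_i · s_j):
  r[X_1,X_1] = 1 (diagonal).
  r[X_1,X_2] = -2.6667 / (1.1547 · 2.6458) = -2.6667 / 3.0551 = -0.8729
  r[X_1,X_3] = 3 / (1.1547 · 2.9861) = 3 / 3.448 = 0.8701
  r[X_2,X_2] = 1 (diagonal).
  r[X_2,X_3] = -4.5 / (2.6458 · 2.9861) = -4.5 / 7.9004 = -0.5696
  r[X_3,X_3] = 1 (diagonal).

R is symmetric with unit diagonal. Assembling:

R = [[1, -0.8729, 0.8701],
 [-0.8729, 1, -0.5696],
 [0.8701, -0.5696, 1]]


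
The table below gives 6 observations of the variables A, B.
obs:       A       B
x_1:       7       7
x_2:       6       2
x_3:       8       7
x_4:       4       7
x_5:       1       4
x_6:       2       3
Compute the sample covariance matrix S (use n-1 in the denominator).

Step 1 — column means:
  mean(A) = (7 + 6 + 8 + 4 + 1 + 2) / 6 = 28/6 = 4.6667
  mean(B) = (7 + 2 + 7 + 7 + 4 + 3) / 6 = 30/6 = 5

Step 2 — sample covariance S[i,j] = (1/(n-1)) · Σ_k (x_{k,i} - mean_i) · (x_{k,j} - mean_j), with n-1 = 5.
  S[A,A] = ((2.3333)·(2.3333) + (1.3333)·(1.3333) + (3.3333)·(3.3333) + (-0.6667)·(-0.6667) + (-3.6667)·(-3.6667) + (-2.6667)·(-2.6667)) / 5 = 39.3333/5 = 7.8667
  S[A,B] = ((2.3333)·(2) + (1.3333)·(-3) + (3.3333)·(2) + (-0.6667)·(2) + (-3.6667)·(-1) + (-2.6667)·(-2)) / 5 = 15/5 = 3
  S[B,B] = ((2)·(2) + (-3)·(-3) + (2)·(2) + (2)·(2) + (-1)·(-1) + (-2)·(-2)) / 5 = 26/5 = 5.2

S is symmetric (S[j,i] = S[i,j]). Assembling:

S = [[7.8667, 3],
 [3, 5.2]]


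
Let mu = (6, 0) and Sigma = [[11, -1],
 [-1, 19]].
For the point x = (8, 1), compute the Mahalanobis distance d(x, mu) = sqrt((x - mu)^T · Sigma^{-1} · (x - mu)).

Step 1 — centre the observation: (x - mu) = (2, 1).

Step 2 — invert Sigma. det(Sigma) = 11·19 - (-1)² = 208.
  Sigma^{-1} = (1/det) · [[d, -b], [-b, a]] = [[0.0913, 0.0048],
 [0.0048, 0.0529]].

Step 3 — form the quadratic (x - mu)^T · Sigma^{-1} · (x - mu):
  Sigma^{-1} · (x - mu) = (0.1875, 0.0625).
  (x - mu)^T · [Sigma^{-1} · (x - mu)] = (2)·(0.1875) + (1)·(0.0625) = 0.4375.

Step 4 — take square root: d = √(0.4375) ≈ 0.6614.

d(x, mu) = √(0.4375) ≈ 0.6614


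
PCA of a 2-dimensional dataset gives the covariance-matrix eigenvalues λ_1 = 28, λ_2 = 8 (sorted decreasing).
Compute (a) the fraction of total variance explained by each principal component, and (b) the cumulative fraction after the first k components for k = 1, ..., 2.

Step 1 — total variance = trace(Sigma) = Σ λ_i = 28 + 8 = 36.

Step 2 — fraction explained by component i = λ_i / Σ λ:
  PC1: 28/36 = 0.7778
  PC2: 8/36 = 0.2222

Step 3 — cumulative fraction after k components = (λ_1 + ... + λ_k) / Σ λ:
  k = 1: 28/36 = 0.7778
  k = 2: (28 + 8)/36 = 36/36 = 1

Summary (fraction, with percent):

explained: PC1 0.7778 (77.78%), PC2 0.2222 (22.22%);  cumulative: 0.7778, 1


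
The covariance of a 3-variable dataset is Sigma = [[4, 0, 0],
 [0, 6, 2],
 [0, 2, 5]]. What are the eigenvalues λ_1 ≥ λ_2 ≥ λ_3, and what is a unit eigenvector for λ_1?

Step 1 — characteristic polynomial p(λ) = det(λI - Sigma) = λ³ - tr·λ² + c_1·λ - det, where tr = trace, c_1 = sum of the principal 2×2 minors, det = det(Sigma):
  tr = 4 + 6 + 5 = 15,
  c_1 = (4·6 - (0)²) + (4·5 - (0)²) + (6·5 - (2)²) = 24 + 20 + 26 = 70,
  det = 4·(6·5 - (2)²) - (0)·((0)·5 - (2)·(0)) + (0)·((0)·(2) - 6·(0)) = 4·(26) - (0)·(0) + (0)·(0) = 104.
  So p(λ) = λ³ - 15λ² + 70λ - 104.
Step 2 — look for an integer root (rational root theorem: any rational root is an integer divisor of 104). Testing λ = 4:
  p(4) = 64 - 240 + 280 - 104 = 0  ✓
  Dividing out (λ - 4): p(λ) = (λ - 4)(λ² - 11λ + 26).
Step 3 — remaining eigenvalues from the quadratic λ² - 11λ + 26 = 0:
  Δ = 11² - 4·26 = 121 - 104 = 17,  λ = (11 ± √17)/2 = (11 ± 4.1231)/2 ≈ 7.5616 or 3.4384.
  Sorted: λ_1 = 7.5616,  λ_2 = 4,  λ_3 = 3.4384  (check: sum = 15 = tr ✓).

Step 4 — unit eigenvector for λ_1 ≈ 7.5616: v spans the null space of (Sigma - λ_1 I), whose rows are
  r_1 = (-3.5616, 0, 0),  r_2 = (0, -1.5616, 2),  r_3 = (0, 2, -2.5616).
  v is orthogonal to every row, so take v ∝ r_1 × r_2 = ((0)·(2) - (0)·(-1.5616), (0)·(0) - (-3.5616)·(2), (-3.5616)·(-1.5616) - (0)·(0)) ≈ (0, 7.1231, 5.5616).
  Let u = (0, 7.1231, 5.5616).
  ||u|| = √((0)² + (7.1231)² + (5.5616)²) = √(81.6695) ≈ 9.0371,  v_1 = u/||u|| ≈ (0, 0.7882, 0.6154) (||v_1|| = 1).

λ_1 = 7.5616,  λ_2 = 4,  λ_3 = 3.4384;  v_1 ≈ (0, 0.7882, 0.6154)


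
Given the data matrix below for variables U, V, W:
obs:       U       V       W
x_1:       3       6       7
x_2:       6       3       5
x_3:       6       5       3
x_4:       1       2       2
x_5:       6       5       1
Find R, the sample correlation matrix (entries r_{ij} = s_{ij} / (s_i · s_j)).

Step 1 — column means:
  mean(U) = (3 + 6 + 6 + 1 + 6) / 5 = 22/5 = 4.4
  mean(V) = (6 + 3 + 5 + 2 + 5) / 5 = 21/5 = 4.2
  mean(W) = (7 + 5 + 3 + 2 + 1) / 5 = 18/5 = 3.6

Step 2 — sample variances and covariances s[i,j] = (1/(n-1)) · Σ_k (x_{k,i} - mean_i) · (x_{k,j} - mean_j), with n-1 = 4:
  s[U,U] = ((-1.4)·(-1.4) + (1.6)·(1.6) + (1.6)·(1.6) + (-3.4)·(-3.4) + (1.6)·(1.6)) / 4 = 21.2/4 = 5.3
  s[U,V] = ((-1.4)·(1.8) + (1.6)·(-1.2) + (1.6)·(0.8) + (-3.4)·(-2.2) + (1.6)·(0.8)) / 4 = 5.6/4 = 1.4
  s[U,W] = ((-1.4)·(3.4) + (1.6)·(1.4) + (1.6)·(-0.6) + (-3.4)·(-1.6) + (1.6)·(-2.6)) / 4 = -2.2/4 = -0.55
  s[V,V] = ((1.8)·(1.8) + (-1.2)·(-1.2) + (0.8)·(0.8) + (-2.2)·(-2.2) + (0.8)·(0.8)) / 4 = 10.8/4 = 2.7
  s[V,W] = ((1.8)·(3.4) + (-1.2)·(1.4) + (0.8)·(-0.6) + (-2.2)·(-1.6) + (0.8)·(-2.6)) / 4 = 5.4/4 = 1.35
  s[W,W] = ((3.4)·(3.4) + (1.4)·(1.4) + (-0.6)·(-0.6) + (-1.6)·(-1.6) + (-2.6)·(-2.6)) / 4 = 23.2/4 = 5.8
  Sample standard deviations s_i = √(s[i,i]):
  s(U) = √(5.3) = 2.3022
  s(V) = √(2.7) = 1.6432
  s(W) = √(5.8) = 2.4083

Step 3 — r_{ij} = s_{ij} / (s_i · s_j):
  r[U,U] = 1 (diagonal).
  r[U,V] = 1.4 / (2.3022 · 1.6432) = 1.4 / 3.7829 = 0.3701
  r[U,W] = -0.55 / (2.3022 · 2.4083) = -0.55 / 5.5444 = -0.0992
  r[V,V] = 1 (diagonal).
  r[V,W] = 1.35 / (1.6432 · 2.4083) = 1.35 / 3.9573 = 0.3411
  r[W,W] = 1 (diagonal).

R is symmetric with unit diagonal. Assembling:

R = [[1, 0.3701, -0.0992],
 [0.3701, 1, 0.3411],
 [-0.0992, 0.3411, 1]]


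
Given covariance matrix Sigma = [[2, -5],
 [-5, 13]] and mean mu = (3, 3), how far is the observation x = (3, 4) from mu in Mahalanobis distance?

Step 1 — centre the observation: (x - mu) = (0, 1).

Step 2 — invert Sigma. det(Sigma) = 2·13 - (-5)² = 1.
  Sigma^{-1} = (1/det) · [[d, -b], [-b, a]] = [[13, 5],
 [5, 2]].

Step 3 — form the quadratic (x - mu)^T · Sigma^{-1} · (x - mu):
  Sigma^{-1} · (x - mu) = (5, 2).
  (x - mu)^T · [Sigma^{-1} · (x - mu)] = (0)·(5) + (1)·(2) = 2.

Step 4 — take square root: d = √(2) ≈ 1.4142.

d(x, mu) = √(2) ≈ 1.4142


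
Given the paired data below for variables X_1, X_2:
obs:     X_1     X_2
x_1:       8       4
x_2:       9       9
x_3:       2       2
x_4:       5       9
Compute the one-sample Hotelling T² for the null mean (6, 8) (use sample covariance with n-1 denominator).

Step 1 — sample mean vector:
  mean(X_1) = (8 + 9 + 2 + 5) / 4 = 24/4 = 6
  mean(X_2) = (4 + 9 + 2 + 9) / 4 = 24/4 = 6
  x̄ = (6, 6),  deviation x̄ - mu_0 = (6, 6) - (6, 8) = (0, -2).

Step 2 — sample covariance matrix, S[i,j] = (1/(n-1)) · Σ_k (x_{k,i} - mean_i) · (x_{k,j} - mean_j), divisor n-1 = 3:
  S[X_1,X_1] = ((2)·(2) + (3)·(3) + (-4)·(-4) + (-1)·(-1)) / 3 = 30/3 = 10
  S[X_1,X_2] = ((2)·(-2) + (3)·(3) + (-4)·(-4) + (-1)·(3)) / 3 = 18/3 = 6
  S[X_2,X_2] = ((-2)·(-2) + (3)·(3) + (-4)·(-4) + (3)·(3)) / 3 = 38/3 = 12.6667
  S = [[10, 6],
 [6, 12.6667]].

Step 3 — invert S. det(S) = 10·12.6667 - (6)² = 90.6667.
  S^{-1} = (1/det) · [[d, -b], [-b, a]] = [[0.1397, -0.0662],
 [-0.0662, 0.1103]].

Step 4 — quadratic form (x̄ - mu_0)^T · S^{-1} · (x̄ - mu_0):
  S^{-1} · (x̄ - mu_0) = (0.1324, -0.2206),
  (x̄ - mu_0)^T · [...] = (0)·(0.1324) + (-2)·(-0.2206) = 0.4412.

Step 5 — scale by n: T² = 4 · 0.4412 = 1.7647.

T² ≈ 1.7647


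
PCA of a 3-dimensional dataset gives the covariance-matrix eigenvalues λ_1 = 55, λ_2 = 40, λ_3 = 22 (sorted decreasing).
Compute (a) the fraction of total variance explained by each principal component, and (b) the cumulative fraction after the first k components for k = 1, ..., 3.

Step 1 — total variance = trace(Sigma) = Σ λ_i = 55 + 40 + 22 = 117.

Step 2 — fraction explained by component i = λ_i / Σ λ:
  PC1: 55/117 = 0.4701
  PC2: 40/117 = 0.3419
  PC3: 22/117 = 0.188

Step 3 — cumulative fraction after k components = (λ_1 + ... + λ_k) / Σ λ:
  k = 1: 55/117 = 0.4701
  k = 2: (55 + 40)/117 = 95/117 = 0.812
  k = 3: (55 + 40 + 22)/117 = 117/117 = 1

Summary (fraction, with percent):

explained: PC1 0.4701 (47.01%), PC2 0.3419 (34.19%), PC3 0.188 (18.8%);  cumulative: 0.4701, 0.812, 1


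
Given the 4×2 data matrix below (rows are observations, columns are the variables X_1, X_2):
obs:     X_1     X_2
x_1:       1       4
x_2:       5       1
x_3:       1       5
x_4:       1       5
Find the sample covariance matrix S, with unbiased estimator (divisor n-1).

Step 1 — column means:
  mean(X_1) = (1 + 5 + 1 + 1) / 4 = 8/4 = 2
  mean(X_2) = (4 + 1 + 5 + 5) / 4 = 15/4 = 3.75

Step 2 — sample covariance S[i,j] = (1/(n-1)) · Σ_k (x_{k,i} - mean_i) · (x_{k,j} - mean_j), with n-1 = 3.
  S[X_1,X_1] = ((-1)·(-1) + (3)·(3) + (-1)·(-1) + (-1)·(-1)) / 3 = 12/3 = 4
  S[X_1,X_2] = ((-1)·(0.25) + (3)·(-2.75) + (-1)·(1.25) + (-1)·(1.25)) / 3 = -11/3 = -3.6667
  S[X_2,X_2] = ((0.25)·(0.25) + (-2.75)·(-2.75) + (1.25)·(1.25) + (1.25)·(1.25)) / 3 = 10.75/3 = 3.5833

S is symmetric (S[j,i] = S[i,j]). Assembling:

S = [[4, -3.6667],
 [-3.6667, 3.5833]]


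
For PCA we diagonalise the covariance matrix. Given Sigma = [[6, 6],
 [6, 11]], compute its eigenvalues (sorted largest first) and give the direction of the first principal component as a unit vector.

Step 1 — characteristic polynomial of 2×2 Sigma:
  det(Sigma - λI) = λ² - trace · λ + det = 0.
  trace = 6 + 11 = 17, det = 6·11 - (6)² = 30.
Step 2 — discriminant:
  Δ = trace² - 4·det = 289 - 120 = 169.
Step 3 — eigenvalues:
  λ = (trace ± √Δ)/2 = (17 ± 13)/2,
  λ_1 = 15,  λ_2 = 2.

Step 4 — unit eigenvector for λ_1: solve (Sigma - λ_1 I)v = 0. First row:
  (6 - 15)·v_x + (6)·v_y = 0, i.e. (-9)·v_x + (6)·v_y = 0,
  so v ∝ (b, λ_1 - a) = (6, 9) = u.
  ||u|| = √((6)² + (9)²) = √(117) ≈ 10.8167,
  v_1 = u/||u|| ≈ (0.5547, 0.8321) (||v_1|| = 1).

λ_1 = 15,  λ_2 = 2;  v_1 ≈ (0.5547, 0.8321)


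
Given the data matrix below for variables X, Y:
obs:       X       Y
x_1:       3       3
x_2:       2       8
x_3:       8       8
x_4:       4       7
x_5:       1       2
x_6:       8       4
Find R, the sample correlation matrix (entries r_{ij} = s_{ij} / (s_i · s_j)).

Step 1 — column means:
  mean(X) = (3 + 2 + 8 + 4 + 1 + 8) / 6 = 26/6 = 4.3333
  mean(Y) = (3 + 8 + 8 + 7 + 2 + 4) / 6 = 32/6 = 5.3333

Step 2 — sample variances and covariances s[i,j] = (1/(n-1)) · Σ_k (x_{k,i} - mean_i) · (x_{k,j} - mean_j), with n-1 = 5:
  s[X,X] = ((-1.3333)·(-1.3333) + (-2.3333)·(-2.3333) + (3.6667)·(3.6667) + (-0.3333)·(-0.3333) + (-3.3333)·(-3.3333) + (3.6667)·(3.6667)) / 5 = 45.3333/5 = 9.0667
  s[X,Y] = ((-1.3333)·(-2.3333) + (-2.3333)·(2.6667) + (3.6667)·(2.6667) + (-0.3333)·(1.6667) + (-3.3333)·(-3.3333) + (3.6667)·(-1.3333)) / 5 = 12.3333/5 = 2.4667
  s[Y,Y] = ((-2.3333)·(-2.3333) + (2.6667)·(2.6667) + (2.6667)·(2.6667) + (1.6667)·(1.6667) + (-3.3333)·(-3.3333) + (-1.3333)·(-1.3333)) / 5 = 35.3333/5 = 7.0667
  Sample standard deviations s_i = √(s[i,i]):
  s(X) = √(9.0667) = 3.0111
  s(Y) = √(7.0667) = 2.6583

Step 3 — r_{ij} = s_{ij} / (s_i · s_j):
  r[X,X] = 1 (diagonal).
  r[X,Y] = 2.4667 / (3.0111 · 2.6583) = 2.4667 / 8.0044 = 0.3082
  r[Y,Y] = 1 (diagonal).

R is symmetric with unit diagonal. Assembling:

R = [[1, 0.3082],
 [0.3082, 1]]


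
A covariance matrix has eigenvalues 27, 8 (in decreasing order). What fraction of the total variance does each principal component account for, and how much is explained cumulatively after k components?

Step 1 — total variance = trace(Sigma) = Σ λ_i = 27 + 8 = 35.

Step 2 — fraction explained by component i = λ_i / Σ λ:
  PC1: 27/35 = 0.7714
  PC2: 8/35 = 0.2286

Step 3 — cumulative fraction after k components = (λ_1 + ... + λ_k) / Σ λ:
  k = 1: 27/35 = 0.7714
  k = 2: (27 + 8)/35 = 35/35 = 1

Summary (fraction, with percent):

explained: PC1 0.7714 (77.14%), PC2 0.2286 (22.86%);  cumulative: 0.7714, 1


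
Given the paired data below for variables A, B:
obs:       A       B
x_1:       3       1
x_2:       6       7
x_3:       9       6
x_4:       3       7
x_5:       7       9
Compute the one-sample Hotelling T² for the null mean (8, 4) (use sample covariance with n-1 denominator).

Step 1 — sample mean vector:
  mean(A) = (3 + 6 + 9 + 3 + 7) / 5 = 28/5 = 5.6
  mean(B) = (1 + 7 + 6 + 7 + 9) / 5 = 30/5 = 6
  x̄ = (5.6, 6),  deviation x̄ - mu_0 = (5.6, 6) - (8, 4) = (-2.4, 2).

Step 2 — sample covariance matrix, S[i,j] = (1/(n-1)) · Σ_k (x_{k,i} - mean_i) · (x_{k,j} - mean_j), divisor n-1 = 4:
  S[A,A] = ((-2.6)·(-2.6) + (0.4)·(0.4) + (3.4)·(3.4) + (-2.6)·(-2.6) + (1.4)·(1.4)) / 4 = 27.2/4 = 6.8
  S[A,B] = ((-2.6)·(-5) + (0.4)·(1) + (3.4)·(0) + (-2.6)·(1) + (1.4)·(3)) / 4 = 15/4 = 3.75
  S[B,B] = ((-5)·(-5) + (1)·(1) + (0)·(0) + (1)·(1) + (3)·(3)) / 4 = 36/4 = 9
  S = [[6.8, 3.75],
 [3.75, 9]].

Step 3 — invert S. det(S) = 6.8·9 - (3.75)² = 47.1375.
  S^{-1} = (1/det) · [[d, -b], [-b, a]] = [[0.1909, -0.0796],
 [-0.0796, 0.1443]].

Step 4 — quadratic form (x̄ - mu_0)^T · S^{-1} · (x̄ - mu_0):
  S^{-1} · (x̄ - mu_0) = (-0.6173, 0.4794),
  (x̄ - mu_0)^T · [...] = (-2.4)·(-0.6173) + (2)·(0.4794) = 2.4405.

Step 5 — scale by n: T² = 5 · 2.4405 = 12.2026.

T² ≈ 12.2026


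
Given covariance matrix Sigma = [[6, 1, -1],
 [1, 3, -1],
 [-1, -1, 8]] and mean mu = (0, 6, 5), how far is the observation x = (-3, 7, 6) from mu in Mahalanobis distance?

Step 1 — centre the observation: (x - mu) = (-3, 1, 1).

Step 2 — invert Sigma (cofactor / det for 3×3, or solve directly):
  Sigma^{-1} = [[0.1783, -0.0543, 0.0155],
 [-0.0543, 0.3643, 0.0388],
 [0.0155, 0.0388, 0.1318]].

Step 3 — form the quadratic (x - mu)^T · Sigma^{-1} · (x - mu):
  Sigma^{-1} · (x - mu) = (-0.5736, 0.5659, 0.124).
  (x - mu)^T · [Sigma^{-1} · (x - mu)] = (-3)·(-0.5736) + (1)·(0.5659) + (1)·(0.124) = 2.4109.

Step 4 — take square root: d = √(2.4109) ≈ 1.5527.

d(x, mu) = √(2.4109) ≈ 1.5527


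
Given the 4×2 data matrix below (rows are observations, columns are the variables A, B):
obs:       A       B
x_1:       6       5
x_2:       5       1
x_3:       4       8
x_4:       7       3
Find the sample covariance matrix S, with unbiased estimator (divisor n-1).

Step 1 — column means:
  mean(A) = (6 + 5 + 4 + 7) / 4 = 22/4 = 5.5
  mean(B) = (5 + 1 + 8 + 3) / 4 = 17/4 = 4.25

Step 2 — sample covariance S[i,j] = (1/(n-1)) · Σ_k (x_{k,i} - mean_i) · (x_{k,j} - mean_j), with n-1 = 3.
  S[A,A] = ((0.5)·(0.5) + (-0.5)·(-0.5) + (-1.5)·(-1.5) + (1.5)·(1.5)) / 3 = 5/3 = 1.6667
  S[A,B] = ((0.5)·(0.75) + (-0.5)·(-3.25) + (-1.5)·(3.75) + (1.5)·(-1.25)) / 3 = -5.5/3 = -1.8333
  S[B,B] = ((0.75)·(0.75) + (-3.25)·(-3.25) + (3.75)·(3.75) + (-1.25)·(-1.25)) / 3 = 26.75/3 = 8.9167

S is symmetric (S[j,i] = S[i,j]). Assembling:

S = [[1.6667, -1.8333],
 [-1.8333, 8.9167]]


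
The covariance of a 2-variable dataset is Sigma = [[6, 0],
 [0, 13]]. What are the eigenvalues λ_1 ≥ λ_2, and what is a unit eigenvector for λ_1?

Step 1 — characteristic polynomial of 2×2 Sigma:
  det(Sigma - λI) = λ² - trace · λ + det = 0.
  trace = 6 + 13 = 19, det = 6·13 - (0)² = 78.
Step 2 — discriminant:
  Δ = trace² - 4·det = 361 - 312 = 49.
Step 3 — eigenvalues:
  λ = (trace ± √Δ)/2 = (19 ± 7)/2,
  λ_1 = 13,  λ_2 = 6.

Step 4 — unit eigenvector for λ_1: Sigma is diagonal, so its eigenvectors are the coordinate axes. λ_1 = 13 is the diagonal entry on the second coordinate axis, hence
  v_1 = (0, 1) (||v_1|| = 1).

λ_1 = 13,  λ_2 = 6;  v_1 ≈ (0, 1)


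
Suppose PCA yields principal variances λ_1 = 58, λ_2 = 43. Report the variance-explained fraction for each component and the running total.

Step 1 — total variance = trace(Sigma) = Σ λ_i = 58 + 43 = 101.

Step 2 — fraction explained by component i = λ_i / Σ λ:
  PC1: 58/101 = 0.5743
  PC2: 43/101 = 0.4257

Step 3 — cumulative fraction after k components = (λ_1 + ... + λ_k) / Σ λ:
  k = 1: 58/101 = 0.5743
  k = 2: (58 + 43)/101 = 101/101 = 1

Summary (fraction, with percent):

explained: PC1 0.5743 (57.43%), PC2 0.4257 (42.57%);  cumulative: 0.5743, 1


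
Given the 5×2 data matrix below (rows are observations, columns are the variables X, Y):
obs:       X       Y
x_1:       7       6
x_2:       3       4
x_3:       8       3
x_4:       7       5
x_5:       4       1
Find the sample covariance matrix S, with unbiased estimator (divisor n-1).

Step 1 — column means:
  mean(X) = (7 + 3 + 8 + 7 + 4) / 5 = 29/5 = 5.8
  mean(Y) = (6 + 4 + 3 + 5 + 1) / 5 = 19/5 = 3.8

Step 2 — sample covariance S[i,j] = (1/(n-1)) · Σ_k (x_{k,i} - mean_i) · (x_{k,j} - mean_j), with n-1 = 4.
  S[X,X] = ((1.2)·(1.2) + (-2.8)·(-2.8) + (2.2)·(2.2) + (1.2)·(1.2) + (-1.8)·(-1.8)) / 4 = 18.8/4 = 4.7
  S[X,Y] = ((1.2)·(2.2) + (-2.8)·(0.2) + (2.2)·(-0.8) + (1.2)·(1.2) + (-1.8)·(-2.8)) / 4 = 6.8/4 = 1.7
  S[Y,Y] = ((2.2)·(2.2) + (0.2)·(0.2) + (-0.8)·(-0.8) + (1.2)·(1.2) + (-2.8)·(-2.8)) / 4 = 14.8/4 = 3.7

S is symmetric (S[j,i] = S[i,j]). Assembling:

S = [[4.7, 1.7],
 [1.7, 3.7]]


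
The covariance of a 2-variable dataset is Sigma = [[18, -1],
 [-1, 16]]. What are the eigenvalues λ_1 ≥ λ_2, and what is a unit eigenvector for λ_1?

Step 1 — characteristic polynomial of 2×2 Sigma:
  det(Sigma - λI) = λ² - trace · λ + det = 0.
  trace = 18 + 16 = 34, det = 18·16 - (-1)² = 287.
Step 2 — discriminant:
  Δ = trace² - 4·det = 1156 - 1148 = 8.
Step 3 — eigenvalues:
  λ = (trace ± √Δ)/2 = (34 ± 2.8284)/2,
  λ_1 = 18.4142,  λ_2 = 15.5858.

Step 4 — unit eigenvector for λ_1: solve (Sigma - λ_1 I)v = 0. First row:
  (18 - 18.4142)·v_x + (-1)·v_y = 0, i.e. (-0.4142)·v_x + (-1)·v_y = 0,
  so v ∝ (b, λ_1 - a) = (-1, 0.4142); multiply by -1 so the first entry is positive: u = (1, -0.4142).
  ||u|| = √((1)² + (-0.4142)²) = √(1.1716) ≈ 1.0824,
  v_1 = u/||u|| ≈ (0.9239, -0.3827) (||v_1|| = 1).

λ_1 = 18.4142,  λ_2 = 15.5858;  v_1 ≈ (0.9239, -0.3827)


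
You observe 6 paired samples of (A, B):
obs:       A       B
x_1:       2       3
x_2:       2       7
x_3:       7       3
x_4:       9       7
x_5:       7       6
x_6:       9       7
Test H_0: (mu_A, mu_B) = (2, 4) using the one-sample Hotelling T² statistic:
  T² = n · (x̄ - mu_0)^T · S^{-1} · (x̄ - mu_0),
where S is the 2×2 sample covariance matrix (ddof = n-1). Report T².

Step 1 — sample mean vector:
  mean(A) = (2 + 2 + 7 + 9 + 7 + 9) / 6 = 36/6 = 6
  mean(B) = (3 + 7 + 3 + 7 + 6 + 7) / 6 = 33/6 = 5.5
  x̄ = (6, 5.5),  deviation x̄ - mu_0 = (6, 5.5) - (2, 4) = (4, 1.5).

Step 2 — sample covariance matrix, S[i,j] = (1/(n-1)) · Σ_k (x_{k,i} - mean_i) · (x_{k,j} - mean_j), divisor n-1 = 5:
  S[A,A] = ((-4)·(-4) + (-4)·(-4) + (1)·(1) + (3)·(3) + (1)·(1) + (3)·(3)) / 5 = 52/5 = 10.4
  S[A,B] = ((-4)·(-2.5) + (-4)·(1.5) + (1)·(-2.5) + (3)·(1.5) + (1)·(0.5) + (3)·(1.5)) / 5 = 11/5 = 2.2
  S[B,B] = ((-2.5)·(-2.5) + (1.5)·(1.5) + (-2.5)·(-2.5) + (1.5)·(1.5) + (0.5)·(0.5) + (1.5)·(1.5)) / 5 = 19.5/5 = 3.9
  S = [[10.4, 2.2],
 [2.2, 3.9]].

Step 3 — invert S. det(S) = 10.4·3.9 - (2.2)² = 35.72.
  S^{-1} = (1/det) · [[d, -b], [-b, a]] = [[0.1092, -0.0616],
 [-0.0616, 0.2912]].

Step 4 — quadratic form (x̄ - mu_0)^T · S^{-1} · (x̄ - mu_0):
  S^{-1} · (x̄ - mu_0) = (0.3443, 0.1904),
  (x̄ - mu_0)^T · [...] = (4)·(0.3443) + (1.5)·(0.1904) = 1.6629.

Step 5 — scale by n: T² = 6 · 1.6629 = 9.9776.

T² ≈ 9.9776


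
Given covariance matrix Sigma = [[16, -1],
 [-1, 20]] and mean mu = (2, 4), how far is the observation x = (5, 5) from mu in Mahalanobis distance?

Step 1 — centre the observation: (x - mu) = (3, 1).

Step 2 — invert Sigma. det(Sigma) = 16·20 - (-1)² = 319.
  Sigma^{-1} = (1/det) · [[d, -b], [-b, a]] = [[0.0627, 0.0031],
 [0.0031, 0.0502]].

Step 3 — form the quadratic (x - mu)^T · Sigma^{-1} · (x - mu):
  Sigma^{-1} · (x - mu) = (0.1912, 0.0596).
  (x - mu)^T · [Sigma^{-1} · (x - mu)] = (3)·(0.1912) + (1)·(0.0596) = 0.6332.

Step 4 — take square root: d = √(0.6332) ≈ 0.7958.

d(x, mu) = √(0.6332) ≈ 0.7958
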